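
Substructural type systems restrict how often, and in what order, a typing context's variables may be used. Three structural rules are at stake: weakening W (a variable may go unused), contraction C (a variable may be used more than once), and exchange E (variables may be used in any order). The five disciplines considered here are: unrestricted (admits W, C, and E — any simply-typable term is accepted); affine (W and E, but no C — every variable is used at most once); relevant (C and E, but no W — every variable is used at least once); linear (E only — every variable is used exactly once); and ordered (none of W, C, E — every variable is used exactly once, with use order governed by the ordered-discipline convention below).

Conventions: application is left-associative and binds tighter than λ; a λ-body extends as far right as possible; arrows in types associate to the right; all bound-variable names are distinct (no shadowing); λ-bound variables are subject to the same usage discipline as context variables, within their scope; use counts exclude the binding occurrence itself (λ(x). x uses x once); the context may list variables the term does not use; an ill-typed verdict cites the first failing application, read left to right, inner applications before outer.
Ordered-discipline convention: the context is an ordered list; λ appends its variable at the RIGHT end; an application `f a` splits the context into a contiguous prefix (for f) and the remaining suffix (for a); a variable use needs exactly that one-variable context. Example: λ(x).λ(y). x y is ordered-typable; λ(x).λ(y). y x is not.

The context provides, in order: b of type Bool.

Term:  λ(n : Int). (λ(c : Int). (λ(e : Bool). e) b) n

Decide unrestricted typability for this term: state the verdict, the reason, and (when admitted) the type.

yes — type-checks (Int -> Bool) and nothing is barred; term : Int -> Bool
usage: b: 1; n (bound): 1; c (bound): 0; e (bound): 1
order of uses: e, b, n
typing: well-typed at Int -> Bool
per-discipline verdicts: ordered ✗, linear ✗, affine ✓, relevant ✗, unrestricted ✓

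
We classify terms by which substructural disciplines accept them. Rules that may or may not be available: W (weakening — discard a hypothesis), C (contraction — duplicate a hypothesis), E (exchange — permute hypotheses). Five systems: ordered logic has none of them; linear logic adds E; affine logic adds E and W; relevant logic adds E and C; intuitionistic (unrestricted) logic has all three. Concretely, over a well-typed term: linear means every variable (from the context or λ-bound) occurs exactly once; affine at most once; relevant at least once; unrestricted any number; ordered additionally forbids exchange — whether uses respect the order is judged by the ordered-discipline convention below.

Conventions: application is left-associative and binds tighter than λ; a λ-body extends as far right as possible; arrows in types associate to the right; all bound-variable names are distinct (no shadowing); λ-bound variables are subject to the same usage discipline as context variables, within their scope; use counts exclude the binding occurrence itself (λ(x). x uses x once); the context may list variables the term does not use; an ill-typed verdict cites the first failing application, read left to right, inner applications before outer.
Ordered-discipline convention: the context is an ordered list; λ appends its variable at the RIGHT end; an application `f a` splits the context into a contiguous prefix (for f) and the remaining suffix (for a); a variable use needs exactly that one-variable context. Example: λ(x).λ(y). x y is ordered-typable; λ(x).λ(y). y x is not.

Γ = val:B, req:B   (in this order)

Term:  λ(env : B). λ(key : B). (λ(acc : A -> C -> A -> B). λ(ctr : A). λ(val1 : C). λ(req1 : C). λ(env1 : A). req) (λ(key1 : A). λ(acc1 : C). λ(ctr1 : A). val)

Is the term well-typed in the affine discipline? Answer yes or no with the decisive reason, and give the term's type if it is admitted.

yes — none of val, req, env, key, acc, ctr, val1, req1, env1, key1, acc1, ctr1 used more than once; term : B -> B -> A -> C -> C -> A -> B
use counts: val: 1, req: 1, env (bound): 0, key (bound): 0, acc (bound): 0, ctr (bound): 0, val1 (bound): 0, req1 (bound): 0, env1 (bound): 0, key1 (bound): 0, acc1 (bound): 0, ctr1 (bound): 0
order of uses: req, val
typing: the term checks, with type B -> B -> A -> C -> C -> A -> B
all disciplines: ordered ✗, linear ✗, affine ✓, relevant ✗, unrestricted ✓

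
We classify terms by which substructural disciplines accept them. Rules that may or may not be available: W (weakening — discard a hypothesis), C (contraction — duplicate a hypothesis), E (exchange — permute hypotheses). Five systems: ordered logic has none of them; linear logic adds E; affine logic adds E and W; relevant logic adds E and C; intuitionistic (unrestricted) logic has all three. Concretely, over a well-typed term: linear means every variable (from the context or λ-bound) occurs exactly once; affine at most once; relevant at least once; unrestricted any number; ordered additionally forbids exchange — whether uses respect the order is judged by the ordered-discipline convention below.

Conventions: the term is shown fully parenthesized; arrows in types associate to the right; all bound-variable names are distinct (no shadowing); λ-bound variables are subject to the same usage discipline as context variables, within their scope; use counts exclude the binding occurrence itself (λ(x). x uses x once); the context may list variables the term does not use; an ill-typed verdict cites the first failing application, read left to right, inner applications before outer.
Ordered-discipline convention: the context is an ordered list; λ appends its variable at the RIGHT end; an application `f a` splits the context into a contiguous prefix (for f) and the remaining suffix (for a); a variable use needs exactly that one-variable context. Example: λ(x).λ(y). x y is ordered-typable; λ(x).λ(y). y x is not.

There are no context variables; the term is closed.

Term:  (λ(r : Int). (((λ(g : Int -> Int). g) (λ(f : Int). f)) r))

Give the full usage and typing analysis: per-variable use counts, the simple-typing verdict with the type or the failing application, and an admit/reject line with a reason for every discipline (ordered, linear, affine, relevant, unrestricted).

counts: r (bound)=1; g (bound)=1; f (bound)=1
uses in reading order: g, f, r
typing: well-typed at Int -> Int
ordered: ✓ — r, g, f once each; derivable with no W/C/E
linear: ✓ — r, g, f: one use apiece
affine: ✓ — at most one use each (r, g, f)
relevant: ✓ — none of r, g, f goes unused
unrestricted: ✓ — well-typed at Int -> Int; no restrictions here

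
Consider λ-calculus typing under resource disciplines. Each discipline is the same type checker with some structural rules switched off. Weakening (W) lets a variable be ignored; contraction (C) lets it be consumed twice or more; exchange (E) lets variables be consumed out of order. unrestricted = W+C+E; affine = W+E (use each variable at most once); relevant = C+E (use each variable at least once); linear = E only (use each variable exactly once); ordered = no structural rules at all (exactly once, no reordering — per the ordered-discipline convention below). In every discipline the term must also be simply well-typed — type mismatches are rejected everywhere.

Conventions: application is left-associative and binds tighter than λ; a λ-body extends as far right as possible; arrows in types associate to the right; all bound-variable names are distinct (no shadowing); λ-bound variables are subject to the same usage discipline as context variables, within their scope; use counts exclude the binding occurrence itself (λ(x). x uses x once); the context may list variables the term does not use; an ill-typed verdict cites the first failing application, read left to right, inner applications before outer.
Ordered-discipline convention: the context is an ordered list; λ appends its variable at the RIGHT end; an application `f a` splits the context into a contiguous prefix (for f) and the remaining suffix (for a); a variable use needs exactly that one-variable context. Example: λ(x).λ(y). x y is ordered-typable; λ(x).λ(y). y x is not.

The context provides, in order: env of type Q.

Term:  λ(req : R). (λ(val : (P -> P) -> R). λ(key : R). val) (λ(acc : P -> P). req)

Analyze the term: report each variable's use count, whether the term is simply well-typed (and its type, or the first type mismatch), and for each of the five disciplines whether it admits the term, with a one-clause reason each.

usage: env=0, req [bound]=1, val [bound]=1, key [bound]=0, acc [bound]=0
use order (left to right): val, req
typing: well-typed at R -> R -> (P -> P) -> R
ordered: ✗ — env, key, acc never used (weakening)
linear: ✗ — env, key, acc never used (weakening)
affine: ✓ — none of env, req, val, key, acc used more than once
relevant: ✗ — env, key, acc never used (weakening)
unrestricted: ✓ — simply typable at R -> R -> (P -> P) -> R; W, C, E all held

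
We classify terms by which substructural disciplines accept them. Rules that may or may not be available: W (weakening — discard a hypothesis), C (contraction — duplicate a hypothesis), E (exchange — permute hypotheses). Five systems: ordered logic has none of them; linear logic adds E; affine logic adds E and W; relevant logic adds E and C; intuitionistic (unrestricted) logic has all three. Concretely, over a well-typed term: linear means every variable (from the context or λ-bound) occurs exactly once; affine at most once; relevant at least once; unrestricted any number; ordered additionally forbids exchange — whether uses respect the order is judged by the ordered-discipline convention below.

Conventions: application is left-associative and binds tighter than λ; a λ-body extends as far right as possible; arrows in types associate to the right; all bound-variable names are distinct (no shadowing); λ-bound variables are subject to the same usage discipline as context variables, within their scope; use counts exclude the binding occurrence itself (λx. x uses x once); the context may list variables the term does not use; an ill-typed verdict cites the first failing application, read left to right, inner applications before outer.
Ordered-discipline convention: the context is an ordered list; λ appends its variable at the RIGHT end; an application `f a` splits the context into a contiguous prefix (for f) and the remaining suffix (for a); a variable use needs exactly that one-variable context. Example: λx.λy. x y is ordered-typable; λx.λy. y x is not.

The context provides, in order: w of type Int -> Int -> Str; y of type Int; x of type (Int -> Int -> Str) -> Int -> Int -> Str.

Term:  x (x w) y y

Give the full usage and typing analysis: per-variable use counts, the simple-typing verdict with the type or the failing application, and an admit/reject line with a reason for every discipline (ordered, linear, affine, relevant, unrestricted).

usage: w: 1; y: 2; x: 2
use order (left to right): x, x, w, y, y
typing: ✓ — Str
ordered: ✗, needs contraction — y ×2, x ×2
linear: ✗, needs contraction — y ×2, x ×2
affine: ✗, needs contraction — y ×2, x ×2
relevant: ✓, none of w, y, x goes unused
unrestricted: ✓, type-checks (Str) and nothing is barred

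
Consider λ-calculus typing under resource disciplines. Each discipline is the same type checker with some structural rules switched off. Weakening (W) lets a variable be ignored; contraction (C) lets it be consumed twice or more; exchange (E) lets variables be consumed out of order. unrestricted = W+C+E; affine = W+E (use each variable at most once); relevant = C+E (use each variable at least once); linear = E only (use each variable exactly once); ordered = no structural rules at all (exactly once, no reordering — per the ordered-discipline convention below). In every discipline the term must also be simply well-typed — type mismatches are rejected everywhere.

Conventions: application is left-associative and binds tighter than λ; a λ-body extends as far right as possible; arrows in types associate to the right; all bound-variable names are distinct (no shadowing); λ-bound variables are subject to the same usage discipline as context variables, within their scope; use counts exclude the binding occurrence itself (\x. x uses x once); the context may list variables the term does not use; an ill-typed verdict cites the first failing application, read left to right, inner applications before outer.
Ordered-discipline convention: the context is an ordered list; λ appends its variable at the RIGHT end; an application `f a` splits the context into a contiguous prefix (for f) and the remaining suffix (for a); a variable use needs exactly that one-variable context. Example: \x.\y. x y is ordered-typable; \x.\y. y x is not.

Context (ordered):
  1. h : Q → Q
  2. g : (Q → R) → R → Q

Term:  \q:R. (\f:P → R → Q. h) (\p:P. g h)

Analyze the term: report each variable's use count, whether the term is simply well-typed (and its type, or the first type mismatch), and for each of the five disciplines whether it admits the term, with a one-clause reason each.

variable uses: h: 2, g: 1, q (bound): 0, f (bound): 0, p (bound): 0
left-to-right use order: h, g, h
typing: ill-typed: a function awaiting Q → R gets Q → Q
ordered: ✗ — a type mismatch blocks all five
linear: ✗ — the type mismatch rejects it
affine: ✗ — not simply typable
relevant: ✗ — fails simple typing
unrestricted: ✗ — a type mismatch blocks all five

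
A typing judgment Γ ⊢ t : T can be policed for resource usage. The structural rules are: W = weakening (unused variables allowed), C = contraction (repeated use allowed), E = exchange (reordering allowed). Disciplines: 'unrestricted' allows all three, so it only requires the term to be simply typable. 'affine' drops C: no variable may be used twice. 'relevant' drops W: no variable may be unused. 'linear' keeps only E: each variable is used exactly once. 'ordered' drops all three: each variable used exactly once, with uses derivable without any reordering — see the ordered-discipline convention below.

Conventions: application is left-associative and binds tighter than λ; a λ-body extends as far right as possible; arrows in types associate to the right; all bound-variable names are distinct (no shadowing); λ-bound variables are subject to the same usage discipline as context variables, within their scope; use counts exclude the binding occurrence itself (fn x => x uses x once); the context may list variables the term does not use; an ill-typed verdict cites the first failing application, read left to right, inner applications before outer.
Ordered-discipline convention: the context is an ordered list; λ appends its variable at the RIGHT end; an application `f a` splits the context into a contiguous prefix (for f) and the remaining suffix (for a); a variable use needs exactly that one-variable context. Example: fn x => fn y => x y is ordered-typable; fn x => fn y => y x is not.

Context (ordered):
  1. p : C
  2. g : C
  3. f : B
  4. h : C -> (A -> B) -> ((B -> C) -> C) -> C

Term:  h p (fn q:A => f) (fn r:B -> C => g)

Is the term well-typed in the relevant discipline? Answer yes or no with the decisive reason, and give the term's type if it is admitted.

no — unused: q, r — weakening required
use counts: p: 1, g: 1, f: 1, h: 1, q (bound): 0, r (bound): 0
uses in reading order: h, p, f, g
typing: the term checks, with type C
per-discipline verdicts: ordered ✗ | linear ✗ | affine ✓ | relevant ✗ | unrestricted ✓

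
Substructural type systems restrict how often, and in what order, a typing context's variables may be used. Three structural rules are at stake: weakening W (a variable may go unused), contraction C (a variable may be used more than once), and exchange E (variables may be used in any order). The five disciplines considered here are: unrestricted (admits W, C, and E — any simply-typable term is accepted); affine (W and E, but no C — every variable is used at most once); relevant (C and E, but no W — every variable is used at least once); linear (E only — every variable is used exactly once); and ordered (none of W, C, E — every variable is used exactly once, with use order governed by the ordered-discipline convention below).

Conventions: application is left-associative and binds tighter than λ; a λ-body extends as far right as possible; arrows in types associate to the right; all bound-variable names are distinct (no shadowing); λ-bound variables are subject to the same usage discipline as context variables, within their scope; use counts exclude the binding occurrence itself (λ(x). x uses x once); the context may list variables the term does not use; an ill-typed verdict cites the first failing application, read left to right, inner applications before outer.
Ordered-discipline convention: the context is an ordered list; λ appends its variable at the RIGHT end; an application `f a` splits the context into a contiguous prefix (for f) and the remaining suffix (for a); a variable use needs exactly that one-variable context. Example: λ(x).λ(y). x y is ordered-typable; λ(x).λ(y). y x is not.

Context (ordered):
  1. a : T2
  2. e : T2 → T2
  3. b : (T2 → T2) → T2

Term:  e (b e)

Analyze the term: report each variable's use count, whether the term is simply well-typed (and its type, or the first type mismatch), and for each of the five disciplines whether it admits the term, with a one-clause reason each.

variable uses: a ×0; e ×2; b ×1
use order (left to right): e, b, e
typing: well-typed — term : T2
ordered: ✗, e ×2 used more than once (contraction); a never used (weakening)
linear: ✗, e ×2 used more than once (contraction); a never used (weakening)
affine: ✗, e ×2 used more than once (contraction)
relevant: ✗, a never used (weakening)
unrestricted: ✓, type-checks (T2) and nothing is barred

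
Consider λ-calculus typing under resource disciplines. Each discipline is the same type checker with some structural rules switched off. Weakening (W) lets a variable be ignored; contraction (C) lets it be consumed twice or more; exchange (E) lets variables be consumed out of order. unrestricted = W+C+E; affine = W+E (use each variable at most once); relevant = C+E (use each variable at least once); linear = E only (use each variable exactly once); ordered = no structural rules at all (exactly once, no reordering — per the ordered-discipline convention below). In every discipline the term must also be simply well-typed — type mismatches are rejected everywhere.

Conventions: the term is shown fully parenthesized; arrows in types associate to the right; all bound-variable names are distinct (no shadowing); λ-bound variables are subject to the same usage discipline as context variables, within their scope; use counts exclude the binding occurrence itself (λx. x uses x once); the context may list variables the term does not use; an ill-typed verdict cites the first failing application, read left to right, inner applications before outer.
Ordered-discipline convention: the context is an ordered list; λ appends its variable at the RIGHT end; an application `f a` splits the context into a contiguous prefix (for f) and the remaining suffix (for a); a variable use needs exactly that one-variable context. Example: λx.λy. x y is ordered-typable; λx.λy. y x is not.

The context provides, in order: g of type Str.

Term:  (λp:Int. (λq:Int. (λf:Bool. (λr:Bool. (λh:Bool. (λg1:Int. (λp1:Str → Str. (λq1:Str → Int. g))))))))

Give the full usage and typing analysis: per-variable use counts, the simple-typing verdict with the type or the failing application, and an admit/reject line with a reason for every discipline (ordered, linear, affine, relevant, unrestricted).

counts: g: 1; p (λ-bound): 0; q (λ-bound): 0; f (λ-bound): 0; r (λ-bound): 0; h (λ-bound): 0; g1 (λ-bound): 0; p1 (λ-bound): 0; q1 (λ-bound): 0
use order (left to right): g
typing: well-typed at Int → Int → Bool → Bool → Bool → Int → (Str → Str) → (Str → Int) → Str
ordered: ✗, unused: p, q, f, r, h, g1, p1, q1 — weakening required
linear: ✗, unused: p, q, f, r, h, g1, p1, q1 — weakening required
affine: ✓, at most one use each (g, p, q, f, r, h, g1, p1, q1)
relevant: ✗, unused: p, q, f, r, h, g1, p1, q1 — weakening required
unrestricted: ✓, simply typable at Int → Int → Bool → Bool → Bool → Int → (Str → Str) → (Str → Int) → Str; W, C, E all held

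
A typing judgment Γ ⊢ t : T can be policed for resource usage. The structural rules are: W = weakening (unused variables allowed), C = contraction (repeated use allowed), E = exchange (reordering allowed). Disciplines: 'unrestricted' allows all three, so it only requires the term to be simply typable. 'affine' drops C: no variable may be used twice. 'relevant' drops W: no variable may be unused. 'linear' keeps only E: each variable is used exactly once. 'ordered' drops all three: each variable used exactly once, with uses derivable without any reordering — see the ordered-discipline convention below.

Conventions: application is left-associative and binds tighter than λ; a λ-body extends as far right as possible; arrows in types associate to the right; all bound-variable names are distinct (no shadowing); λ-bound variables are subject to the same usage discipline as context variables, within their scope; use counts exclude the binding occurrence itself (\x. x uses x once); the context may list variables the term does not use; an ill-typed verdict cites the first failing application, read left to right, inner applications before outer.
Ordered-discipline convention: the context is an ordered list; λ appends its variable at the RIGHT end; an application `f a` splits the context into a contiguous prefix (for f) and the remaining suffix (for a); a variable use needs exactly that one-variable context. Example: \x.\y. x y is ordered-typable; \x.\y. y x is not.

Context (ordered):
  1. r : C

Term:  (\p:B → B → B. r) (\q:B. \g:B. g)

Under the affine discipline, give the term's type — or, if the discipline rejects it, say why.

term : C
use counts: r: 1, p [bound]: 0, q [bound]: 0, g [bound]: 1
use order (left to right): r, g
typing: well-typed at C
per-discipline verdicts: ordered ✗, linear ✗, affine ✓, relevant ✗, unrestricted ✓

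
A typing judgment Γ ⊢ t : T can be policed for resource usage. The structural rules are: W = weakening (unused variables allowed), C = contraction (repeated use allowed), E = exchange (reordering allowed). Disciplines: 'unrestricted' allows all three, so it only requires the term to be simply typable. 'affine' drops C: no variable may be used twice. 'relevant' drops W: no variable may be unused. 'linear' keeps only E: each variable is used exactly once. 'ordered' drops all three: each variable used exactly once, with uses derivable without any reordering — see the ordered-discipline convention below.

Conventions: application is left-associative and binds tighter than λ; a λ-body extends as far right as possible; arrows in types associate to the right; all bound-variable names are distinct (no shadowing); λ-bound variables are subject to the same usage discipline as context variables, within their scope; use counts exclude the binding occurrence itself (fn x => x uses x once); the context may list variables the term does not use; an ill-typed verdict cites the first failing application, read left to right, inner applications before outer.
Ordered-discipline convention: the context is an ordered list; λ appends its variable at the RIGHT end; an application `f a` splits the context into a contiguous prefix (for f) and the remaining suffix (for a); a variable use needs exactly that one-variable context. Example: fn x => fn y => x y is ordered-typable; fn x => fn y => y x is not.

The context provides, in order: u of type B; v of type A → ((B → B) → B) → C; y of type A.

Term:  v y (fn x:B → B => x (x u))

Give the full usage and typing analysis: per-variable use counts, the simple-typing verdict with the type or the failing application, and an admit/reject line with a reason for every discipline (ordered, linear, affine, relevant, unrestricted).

variable uses: u: 1×, v: 1×, y: 1×, x (bound): 2×
use order (left to right): v, y, x, x, u
typing: ✓ — C
ordered: ✗ — uses contraction: x ×2
linear: ✗ — uses contraction: x ×2
affine: ✗ — uses contraction: x ×2
relevant: ✓ — u, v, y, x: all used, weakening unneeded
unrestricted: ✓ — simply typable at C; W, C, E all held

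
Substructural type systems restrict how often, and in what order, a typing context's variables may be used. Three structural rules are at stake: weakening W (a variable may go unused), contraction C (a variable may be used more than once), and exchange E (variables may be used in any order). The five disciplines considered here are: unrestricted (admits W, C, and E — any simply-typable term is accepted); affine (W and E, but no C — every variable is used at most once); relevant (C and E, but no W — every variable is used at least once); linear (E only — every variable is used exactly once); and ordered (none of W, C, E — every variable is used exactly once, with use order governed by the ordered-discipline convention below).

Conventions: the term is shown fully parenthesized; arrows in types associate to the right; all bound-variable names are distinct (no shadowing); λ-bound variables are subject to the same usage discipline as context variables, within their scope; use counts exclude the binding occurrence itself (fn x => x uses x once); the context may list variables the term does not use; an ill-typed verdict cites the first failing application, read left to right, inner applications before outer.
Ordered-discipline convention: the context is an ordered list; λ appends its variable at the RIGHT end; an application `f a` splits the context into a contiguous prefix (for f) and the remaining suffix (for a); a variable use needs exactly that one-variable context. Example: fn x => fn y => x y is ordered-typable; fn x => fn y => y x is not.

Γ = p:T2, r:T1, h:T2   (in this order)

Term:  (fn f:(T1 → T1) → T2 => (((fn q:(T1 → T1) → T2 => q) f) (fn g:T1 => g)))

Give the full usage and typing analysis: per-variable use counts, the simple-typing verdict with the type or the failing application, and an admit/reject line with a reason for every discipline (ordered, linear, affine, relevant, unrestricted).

counts: p ×0, r ×0, h ×0, f (λ-bound) ×1, q (λ-bound) ×1, g (λ-bound) ×1
left-to-right use order: q, f, g
typing: well-typed — term : ((T1 → T1) → T2) → T2
ordered: ✗ — unused: p, r, h — weakening required
linear: ✗ — unused: p, r, h — weakening required
affine: ✓ — p, r, h, f, q, g: no repeats, contraction unneeded
relevant: ✗ — unused: p, r, h — weakening required
unrestricted: ✓ — type-checks (((T1 → T1) → T2) → T2) and nothing is barred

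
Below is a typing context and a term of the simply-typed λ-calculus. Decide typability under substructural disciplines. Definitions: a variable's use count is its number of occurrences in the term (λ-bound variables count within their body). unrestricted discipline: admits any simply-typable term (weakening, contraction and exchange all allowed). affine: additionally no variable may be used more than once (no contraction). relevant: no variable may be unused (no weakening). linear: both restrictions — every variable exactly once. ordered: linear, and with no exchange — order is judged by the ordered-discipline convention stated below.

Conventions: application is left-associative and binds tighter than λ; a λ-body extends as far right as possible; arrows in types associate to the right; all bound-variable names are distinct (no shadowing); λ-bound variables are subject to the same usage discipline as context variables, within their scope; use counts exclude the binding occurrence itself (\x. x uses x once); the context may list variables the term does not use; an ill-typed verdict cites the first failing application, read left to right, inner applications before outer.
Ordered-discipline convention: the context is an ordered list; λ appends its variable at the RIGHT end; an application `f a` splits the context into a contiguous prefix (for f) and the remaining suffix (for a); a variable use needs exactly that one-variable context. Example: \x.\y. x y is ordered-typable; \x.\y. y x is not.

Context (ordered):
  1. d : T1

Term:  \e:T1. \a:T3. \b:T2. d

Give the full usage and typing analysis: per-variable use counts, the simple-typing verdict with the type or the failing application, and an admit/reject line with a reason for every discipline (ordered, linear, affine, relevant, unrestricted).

use counts: d ×1; e (bound) ×0; a (bound) ×0; b (bound) ×0
use order (left to right): d
typing: ✓ — T1 -> T3 -> T2 -> T1
ordered ✗ (e, a, b left unused)
linear ✗ (e, a, b left unused)
affine ✓ (at most one use each (d, e, a, b))
relevant ✗ (e, a, b left unused)
unrestricted ✓ (simply typable at T1 -> T3 -> T2 -> T1; W, C, E all held)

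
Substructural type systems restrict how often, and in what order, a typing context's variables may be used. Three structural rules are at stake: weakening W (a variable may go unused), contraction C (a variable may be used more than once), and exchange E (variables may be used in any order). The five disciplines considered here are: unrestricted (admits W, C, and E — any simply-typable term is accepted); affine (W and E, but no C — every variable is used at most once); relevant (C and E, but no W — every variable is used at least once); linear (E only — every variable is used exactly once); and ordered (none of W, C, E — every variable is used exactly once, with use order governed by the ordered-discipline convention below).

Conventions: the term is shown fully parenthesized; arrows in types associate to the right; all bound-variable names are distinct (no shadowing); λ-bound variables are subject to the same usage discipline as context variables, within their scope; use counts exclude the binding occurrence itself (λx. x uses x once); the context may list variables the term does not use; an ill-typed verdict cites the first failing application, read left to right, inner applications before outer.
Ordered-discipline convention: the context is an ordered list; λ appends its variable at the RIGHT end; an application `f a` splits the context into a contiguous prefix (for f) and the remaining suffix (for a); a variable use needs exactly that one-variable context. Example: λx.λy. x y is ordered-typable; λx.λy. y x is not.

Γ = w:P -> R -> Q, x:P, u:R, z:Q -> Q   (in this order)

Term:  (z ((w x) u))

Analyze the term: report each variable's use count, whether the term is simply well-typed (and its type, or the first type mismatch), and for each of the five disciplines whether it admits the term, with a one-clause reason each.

use counts: w=1, x=1, u=1, z=1
uses in reading order: z, w, x, u
typing: well-typed — term : Q
ordered: ✗, use order z, w, x, u needs exchange
linear: ✓, single use per variable (w, x, u, z)
affine: ✓, w, x, u, z: no repeats, contraction unneeded
relevant: ✓, every one of w, x, u, z appears
unrestricted: ✓, well-typed at Q; no restrictions here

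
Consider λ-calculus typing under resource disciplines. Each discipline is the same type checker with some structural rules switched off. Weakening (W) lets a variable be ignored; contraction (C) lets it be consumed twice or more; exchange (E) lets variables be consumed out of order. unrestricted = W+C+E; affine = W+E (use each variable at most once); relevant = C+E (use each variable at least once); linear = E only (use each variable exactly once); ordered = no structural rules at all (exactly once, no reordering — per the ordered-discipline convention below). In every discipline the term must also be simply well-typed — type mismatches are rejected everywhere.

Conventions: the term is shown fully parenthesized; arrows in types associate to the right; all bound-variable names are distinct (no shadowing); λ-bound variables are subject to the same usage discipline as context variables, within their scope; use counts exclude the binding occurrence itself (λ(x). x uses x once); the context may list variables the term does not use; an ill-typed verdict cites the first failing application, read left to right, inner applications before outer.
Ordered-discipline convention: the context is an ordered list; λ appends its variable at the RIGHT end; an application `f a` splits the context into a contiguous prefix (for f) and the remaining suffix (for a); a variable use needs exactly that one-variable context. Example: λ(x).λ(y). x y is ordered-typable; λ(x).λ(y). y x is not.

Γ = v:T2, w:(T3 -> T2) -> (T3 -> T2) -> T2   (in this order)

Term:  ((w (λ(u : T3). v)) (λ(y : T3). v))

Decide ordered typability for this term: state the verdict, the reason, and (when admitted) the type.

no — needs contraction — v ×2; needs weakening: u, y unused
variable uses: v: 2×; w: 1×; u [bound]: 0×; y [bound]: 0×
left-to-right use order: w, v, v
typing: ✓ — T2
per-discipline verdicts: ordered ✗; linear ✗; affine ✗; relevant ✗; unrestricted ✓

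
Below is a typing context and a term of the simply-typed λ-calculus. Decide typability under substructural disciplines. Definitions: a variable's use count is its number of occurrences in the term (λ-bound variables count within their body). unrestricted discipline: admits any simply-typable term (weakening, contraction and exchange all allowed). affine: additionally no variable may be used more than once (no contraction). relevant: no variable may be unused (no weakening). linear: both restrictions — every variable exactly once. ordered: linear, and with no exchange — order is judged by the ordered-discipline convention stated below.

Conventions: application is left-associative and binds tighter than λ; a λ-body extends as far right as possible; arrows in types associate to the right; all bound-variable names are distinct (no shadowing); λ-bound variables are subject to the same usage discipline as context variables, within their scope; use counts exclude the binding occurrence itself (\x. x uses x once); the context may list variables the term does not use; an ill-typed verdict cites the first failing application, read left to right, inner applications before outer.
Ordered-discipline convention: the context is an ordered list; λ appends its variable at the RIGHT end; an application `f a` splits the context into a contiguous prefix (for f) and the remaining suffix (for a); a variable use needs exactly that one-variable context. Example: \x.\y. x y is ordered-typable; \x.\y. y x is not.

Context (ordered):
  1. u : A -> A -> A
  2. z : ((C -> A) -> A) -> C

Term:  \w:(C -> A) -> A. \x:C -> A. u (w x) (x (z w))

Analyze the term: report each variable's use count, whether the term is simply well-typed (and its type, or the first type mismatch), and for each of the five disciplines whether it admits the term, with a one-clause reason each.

variable uses: u: 1×, z: 1×, w (λ-bound): 2×, x (λ-bound): 2×
uses in reading order: u, w, x, x, z, w
typing: well-typed at ((C -> A) -> A) -> (C -> A) -> A
ordered: ✗, needs contraction — w ×2, x ×2
linear: ✗, needs contraction — w ×2, x ×2
affine: ✗, needs contraction — w ×2, x ×2
relevant: ✓, none of u, z, w, x goes unused
unrestricted: ✓, typability at ((C -> A) -> A) -> (C -> A) -> A is all that's needed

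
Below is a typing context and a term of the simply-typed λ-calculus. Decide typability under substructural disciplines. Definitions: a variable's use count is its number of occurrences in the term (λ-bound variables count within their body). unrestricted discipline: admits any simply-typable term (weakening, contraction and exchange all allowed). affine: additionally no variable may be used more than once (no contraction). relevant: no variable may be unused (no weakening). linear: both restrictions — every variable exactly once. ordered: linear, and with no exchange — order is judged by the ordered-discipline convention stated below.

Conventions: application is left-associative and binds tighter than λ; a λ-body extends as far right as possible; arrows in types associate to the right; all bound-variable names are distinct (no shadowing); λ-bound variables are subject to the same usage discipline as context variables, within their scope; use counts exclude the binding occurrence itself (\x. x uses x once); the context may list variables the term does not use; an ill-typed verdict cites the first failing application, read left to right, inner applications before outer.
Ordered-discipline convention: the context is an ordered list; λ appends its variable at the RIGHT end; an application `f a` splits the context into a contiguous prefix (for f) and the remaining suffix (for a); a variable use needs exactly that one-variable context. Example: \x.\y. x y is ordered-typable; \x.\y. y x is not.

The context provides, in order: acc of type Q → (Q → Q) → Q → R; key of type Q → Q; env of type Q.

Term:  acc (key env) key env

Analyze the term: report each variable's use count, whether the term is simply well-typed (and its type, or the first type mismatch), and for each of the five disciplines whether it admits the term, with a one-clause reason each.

counts: acc: 1, key: 2, env: 2
order of uses: acc, key, env, key, env
typing: ✓ — R
ordered: ✗, key ×2, env ×2 used more than once (contraction)
linear: ✗, key ×2, env ×2 used more than once (contraction)
affine: ✗, key ×2, env ×2 used more than once (contraction)
relevant: ✓, acc, key, env: all used, weakening unneeded
unrestricted: ✓, simply typable at R; W, C, E all held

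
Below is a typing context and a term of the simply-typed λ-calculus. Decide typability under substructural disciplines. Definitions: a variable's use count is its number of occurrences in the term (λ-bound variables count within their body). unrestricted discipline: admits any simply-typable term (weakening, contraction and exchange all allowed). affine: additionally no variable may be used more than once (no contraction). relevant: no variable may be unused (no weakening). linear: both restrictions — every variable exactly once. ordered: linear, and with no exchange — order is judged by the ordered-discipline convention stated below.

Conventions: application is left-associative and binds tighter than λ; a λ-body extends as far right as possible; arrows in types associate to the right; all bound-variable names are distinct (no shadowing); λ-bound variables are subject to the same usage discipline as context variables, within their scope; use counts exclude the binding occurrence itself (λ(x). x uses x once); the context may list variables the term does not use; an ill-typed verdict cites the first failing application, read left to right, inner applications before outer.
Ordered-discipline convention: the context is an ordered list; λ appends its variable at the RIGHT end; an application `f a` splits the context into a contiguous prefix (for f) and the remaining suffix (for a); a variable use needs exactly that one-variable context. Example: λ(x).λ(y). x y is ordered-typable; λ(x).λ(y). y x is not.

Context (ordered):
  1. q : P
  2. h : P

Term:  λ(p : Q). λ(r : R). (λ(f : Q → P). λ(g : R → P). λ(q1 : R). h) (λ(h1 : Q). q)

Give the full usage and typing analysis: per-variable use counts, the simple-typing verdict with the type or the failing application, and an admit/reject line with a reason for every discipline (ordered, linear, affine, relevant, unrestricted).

use counts: q ×1; h ×1; p [bound] ×0; r [bound] ×0; f [bound] ×0; g [bound] ×0; q1 [bound] ×0; h1 [bound] ×0
use order (left to right): h, q
typing: well-typed at Q → R → (R → P) → R → P
ordered ✗ (p, r, f, g, q1, h1 left unused)
linear ✗ (p, r, f, g, q1, h1 left unused)
affine ✓ (none of q, h, p, r, f, g, q1, h1 used more than once)
relevant ✗ (p, r, f, g, q1, h1 left unused)
unrestricted ✓ (well-typed at Q → R → (R → P) → R → P; no restrictions here)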